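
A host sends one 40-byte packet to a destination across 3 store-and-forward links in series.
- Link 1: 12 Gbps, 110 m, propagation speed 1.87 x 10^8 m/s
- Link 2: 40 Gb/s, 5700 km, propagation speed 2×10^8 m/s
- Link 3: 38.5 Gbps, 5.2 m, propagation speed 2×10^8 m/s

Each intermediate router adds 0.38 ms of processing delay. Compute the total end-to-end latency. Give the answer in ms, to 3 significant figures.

L = 40 × 8 = 320 bits.
Transmission delays (L/R per hop): 2.66667e-05, 8e-06, 8.31169e-06 ms; sum = 4.29784e-05 ms.
Propagation delays (d/s per hop): 0.000588235, 28.5, 2.6e-05 ms; sum = 28.5006 ms.
Processing at 2 router(s): 2 × 0.38 ms = 0.76 ms.
End-to-end = 29.3 ms.

29.3 ms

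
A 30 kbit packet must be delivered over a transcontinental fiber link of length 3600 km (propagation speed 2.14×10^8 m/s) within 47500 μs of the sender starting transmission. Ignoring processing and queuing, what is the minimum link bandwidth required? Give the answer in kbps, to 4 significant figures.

977.9 kbps

Propagation delay = 3600000 / 214000000 = 16822.4 μs.
Transmission budget = 47500 − 16822.4 = 30677.6 μs.
R ≥ L / t_tx = 30000 bits / 0.0306776 s = 977.9 kbps.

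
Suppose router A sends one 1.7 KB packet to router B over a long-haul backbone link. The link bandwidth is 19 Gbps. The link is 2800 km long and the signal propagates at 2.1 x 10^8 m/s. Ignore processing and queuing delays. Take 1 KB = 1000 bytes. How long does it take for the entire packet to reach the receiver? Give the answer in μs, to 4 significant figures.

13330 μs

L = 13600 bits.
Transmission delay = L/R = 13600 / 19000000000 = 0.715789 μs.
Propagation delay = d/s = 2800000 m / 210000000 m/s = 13333.3 μs.
Total = 13330 μs.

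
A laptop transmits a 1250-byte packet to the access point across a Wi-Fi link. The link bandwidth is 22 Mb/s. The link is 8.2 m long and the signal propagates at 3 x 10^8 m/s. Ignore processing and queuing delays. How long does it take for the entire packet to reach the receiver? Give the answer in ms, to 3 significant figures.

0.455 ms

L = 1250 × 8 = 10000 bits.
Transmission delay = L/R = 10000 / 22000000 = 0.454545 ms.
Propagation delay = d/s = 8.2 m / 300000000 m/s = 2.73333e-05 ms.
Total = 0.455 ms.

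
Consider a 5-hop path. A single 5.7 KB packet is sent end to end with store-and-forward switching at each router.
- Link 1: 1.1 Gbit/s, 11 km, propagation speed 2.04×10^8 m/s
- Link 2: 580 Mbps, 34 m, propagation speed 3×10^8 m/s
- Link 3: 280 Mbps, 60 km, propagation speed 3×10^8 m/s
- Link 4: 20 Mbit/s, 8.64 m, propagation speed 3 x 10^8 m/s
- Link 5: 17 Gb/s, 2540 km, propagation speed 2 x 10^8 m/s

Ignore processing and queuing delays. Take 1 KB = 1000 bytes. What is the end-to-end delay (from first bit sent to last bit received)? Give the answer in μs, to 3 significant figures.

L = 45600 bits.
Transmission delays (L/R per hop): 41.4545, 78.6207, 162.857, 2280, 2.68235 μs; sum = 2565.61 μs.
Propagation delays (d/s per hop): 53.9216, 0.113333, 200, 0.0288, 12700 μs; sum = 12954.1 μs.
End-to-end = 15500 μs.

15500 μs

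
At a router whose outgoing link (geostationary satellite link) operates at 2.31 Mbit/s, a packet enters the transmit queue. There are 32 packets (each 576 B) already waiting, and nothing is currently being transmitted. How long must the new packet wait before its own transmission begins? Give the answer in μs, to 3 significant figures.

Each queued packet: L/R = 4608/2310000 = 1994.81 μs.
32 queued → 63833.8 μs.
Queuing delay = 63800 μs.

63800 μs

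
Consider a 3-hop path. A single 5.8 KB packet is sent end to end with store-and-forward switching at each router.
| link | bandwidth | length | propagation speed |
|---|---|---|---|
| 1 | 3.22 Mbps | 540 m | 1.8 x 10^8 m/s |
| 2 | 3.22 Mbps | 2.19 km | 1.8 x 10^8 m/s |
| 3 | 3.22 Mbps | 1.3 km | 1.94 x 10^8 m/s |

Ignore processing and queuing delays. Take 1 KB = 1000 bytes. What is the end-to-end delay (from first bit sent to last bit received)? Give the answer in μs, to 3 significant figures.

43300 μs

L = 46400 bits.
Transmission delay per hop = L/R = 46400/3220000 = 14409.9 μs; 3 hops → 43229.8 μs.
Propagation delays (d/s per hop): 3, 12.1667, 6.70103 μs; sum = 21.8677 μs.
End-to-end = 43300 μs.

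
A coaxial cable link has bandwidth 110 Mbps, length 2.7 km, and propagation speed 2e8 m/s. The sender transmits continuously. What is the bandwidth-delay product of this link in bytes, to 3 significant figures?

Propagation delay = 2700 / 200000000 = 1.35e-05 s.
BDP = R × t_prop = 110000000 × 1.35e-05 = 1485 bits.
In bytes: 1485/8 = 186 bytes.

186 bytes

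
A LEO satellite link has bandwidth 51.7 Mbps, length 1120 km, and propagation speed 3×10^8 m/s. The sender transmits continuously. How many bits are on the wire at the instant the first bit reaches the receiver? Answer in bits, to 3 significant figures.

193000 bits

Propagation delay = 1120000 / 300000000 = 0.00373333 s.
BDP = R × t_prop = 51700000 × 0.00373333 = 193013 bits.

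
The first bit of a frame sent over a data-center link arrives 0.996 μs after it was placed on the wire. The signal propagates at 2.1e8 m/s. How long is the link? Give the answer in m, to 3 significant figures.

209 m

d = s × t_prop = 210000000 × 9.96e-07 = 209 m.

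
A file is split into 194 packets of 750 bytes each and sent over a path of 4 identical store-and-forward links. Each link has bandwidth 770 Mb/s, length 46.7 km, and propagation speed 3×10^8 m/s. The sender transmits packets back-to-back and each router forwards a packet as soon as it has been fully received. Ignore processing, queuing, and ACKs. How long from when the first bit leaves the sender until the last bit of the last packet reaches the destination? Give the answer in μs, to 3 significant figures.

Per-hop transmission t_tx = L/R = 6000/770000000 = 7.79221 μs.
Per-hop propagation t_prop = 46700/300000000 = 155.667 μs.
Pipeline fill: first packet needs 4·t_tx to clear all hops; remaining 193 packets each add one t_tx.
Total = (4+194-1)·t_tx + 4·t_prop = 197·7.79221 + 4·155.667 = 2160 μs.

2160 μs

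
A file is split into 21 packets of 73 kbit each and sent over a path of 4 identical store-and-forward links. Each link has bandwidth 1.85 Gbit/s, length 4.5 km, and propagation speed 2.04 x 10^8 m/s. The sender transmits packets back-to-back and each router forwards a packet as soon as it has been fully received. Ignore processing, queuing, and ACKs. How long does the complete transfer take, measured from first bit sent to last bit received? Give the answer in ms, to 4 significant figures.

Per-hop transmission t_tx = L/R = 73000/1850000000 = 0.0394595 ms.
Per-hop propagation t_prop = 4500/204000000 = 0.0220588 ms.
Pipeline fill: first packet needs 4·t_tx to clear all hops; remaining 20 packets each add one t_tx.
Total = (4+21-1)·t_tx + 4·t_prop = 24·0.0394595 + 4·0.0220588 = 1.035 ms.

1.035 ms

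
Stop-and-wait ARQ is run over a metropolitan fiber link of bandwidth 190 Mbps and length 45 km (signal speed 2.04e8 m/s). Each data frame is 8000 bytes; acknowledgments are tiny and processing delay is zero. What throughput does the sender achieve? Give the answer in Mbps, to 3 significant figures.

t_tx = L/R = 64000/190000000 = 0.000336842 s.
t_prop = 45000/204000000 = 0.000220588 s; RTT = 0.000441176 s.
Cycle = t_tx + RTT = 0.000778019 s.
Throughput = L / cycle = 64000 / 0.000778019 = 82.3 Mbps.

82.3 Mbps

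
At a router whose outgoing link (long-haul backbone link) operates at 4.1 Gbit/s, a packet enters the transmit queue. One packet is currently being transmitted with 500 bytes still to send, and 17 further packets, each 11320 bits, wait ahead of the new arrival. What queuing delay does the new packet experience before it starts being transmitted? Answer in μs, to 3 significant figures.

47.9 μs

Each queued packet: L/R = 11320/4.1e+09 = 2.76098 μs.
17 queued → 46.9366 μs.
Plus remaining 4000 bits of current packet: 0.97561 μs.
Queuing delay = 47.9 μs.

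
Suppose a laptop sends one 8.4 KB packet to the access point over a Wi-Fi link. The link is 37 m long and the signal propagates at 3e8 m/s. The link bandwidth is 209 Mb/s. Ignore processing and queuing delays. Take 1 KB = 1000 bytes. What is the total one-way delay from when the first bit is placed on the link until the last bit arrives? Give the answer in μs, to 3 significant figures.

L = 67200 bits.
Transmission delay = L/R = 67200 / 209000000 = 321.531 μs.
Propagation delay = d/s = 37 m / 300000000 m/s = 0.123333 μs.
Total = 322 μs.

322 μs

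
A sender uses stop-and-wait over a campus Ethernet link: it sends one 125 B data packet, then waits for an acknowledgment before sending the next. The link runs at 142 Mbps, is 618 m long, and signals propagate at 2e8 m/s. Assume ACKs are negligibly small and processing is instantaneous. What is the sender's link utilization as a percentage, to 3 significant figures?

53.3 %

t_tx = L/R = 1000/142000000 = 7.04225e-06 s.
t_prop = 618/200000000 = 3.09e-06 s; RTT = 6.18e-06 s.
Cycle = t_tx + RTT = 1.32223e-05 s.
Utilization = t_tx / cycle = 7.04225e-06/1.32223e-05 = 53.3 %.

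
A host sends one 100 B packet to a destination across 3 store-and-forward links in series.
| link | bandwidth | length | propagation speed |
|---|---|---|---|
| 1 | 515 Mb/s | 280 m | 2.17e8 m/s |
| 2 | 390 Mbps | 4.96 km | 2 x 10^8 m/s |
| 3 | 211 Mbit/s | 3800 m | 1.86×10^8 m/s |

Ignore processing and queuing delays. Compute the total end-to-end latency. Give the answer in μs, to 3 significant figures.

L = 100 × 8 = 800 bits.
Transmission delays (L/R per hop): 1.5534, 2.05128, 3.79147 μs; sum = 7.39615 μs.
Propagation delays (d/s per hop): 1.29032, 24.8, 20.4301 μs; sum = 46.5204 μs.
End-to-end = 53.9 μs.

53.9 μs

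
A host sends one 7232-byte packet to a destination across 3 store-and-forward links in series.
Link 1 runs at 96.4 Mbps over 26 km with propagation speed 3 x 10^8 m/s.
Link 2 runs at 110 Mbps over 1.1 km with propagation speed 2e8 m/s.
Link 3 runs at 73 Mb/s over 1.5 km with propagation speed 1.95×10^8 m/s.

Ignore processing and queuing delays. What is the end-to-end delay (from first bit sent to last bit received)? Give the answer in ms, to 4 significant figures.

2.019 ms

L = 7232 × 8 = 57856 bits.
Transmission delays (L/R per hop): 0.600166, 0.525964, 0.792548 ms; sum = 1.91868 ms.
Propagation delays (d/s per hop): 0.0866667, 0.0055, 0.00769231 ms; sum = 0.099859 ms.
End-to-end = 2.019 ms.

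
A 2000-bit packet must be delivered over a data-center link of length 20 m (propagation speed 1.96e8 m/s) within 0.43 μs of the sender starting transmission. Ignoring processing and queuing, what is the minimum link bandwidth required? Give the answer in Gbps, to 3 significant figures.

Propagation delay = 20 / 196000000 = 0.102041 μs.
Transmission budget = 0.43 − 0.102041 = 0.327959 μs.
R ≥ L / t_tx = 2000 bits / 3.27959e-07 s = 6.10 Gbps.

6.10 Gbps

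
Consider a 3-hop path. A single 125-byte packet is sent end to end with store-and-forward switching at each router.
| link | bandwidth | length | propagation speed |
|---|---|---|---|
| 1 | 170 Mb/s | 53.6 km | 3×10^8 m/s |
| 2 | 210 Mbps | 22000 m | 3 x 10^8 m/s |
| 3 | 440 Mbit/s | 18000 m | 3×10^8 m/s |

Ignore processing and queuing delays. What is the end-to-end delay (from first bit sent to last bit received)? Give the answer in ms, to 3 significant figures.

0.325 ms

L = 125 × 8 = 1000 bits.
Transmission delays (L/R per hop): 0.00588235, 0.0047619, 0.00227273 ms; sum = 0.012917 ms.
Propagation delays (d/s per hop): 0.178667, 0.0733333, 0.06 ms; sum = 0.312 ms.
End-to-end = 0.325 ms.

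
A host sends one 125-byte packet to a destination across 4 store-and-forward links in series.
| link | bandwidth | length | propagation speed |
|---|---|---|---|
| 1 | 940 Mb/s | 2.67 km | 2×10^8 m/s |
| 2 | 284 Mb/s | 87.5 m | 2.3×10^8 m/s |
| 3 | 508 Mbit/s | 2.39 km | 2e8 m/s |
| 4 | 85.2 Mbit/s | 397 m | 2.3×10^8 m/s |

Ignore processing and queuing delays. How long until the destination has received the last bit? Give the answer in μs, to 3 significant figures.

L = 125 × 8 = 1000 bits.
Transmission delays (L/R per hop): 1.06383, 3.52113, 1.9685, 11.7371 μs; sum = 18.2905 μs.
Propagation delays (d/s per hop): 13.35, 0.380435, 11.95, 1.72609 μs; sum = 27.4065 μs.
End-to-end = 45.7 μs.

45.7 μs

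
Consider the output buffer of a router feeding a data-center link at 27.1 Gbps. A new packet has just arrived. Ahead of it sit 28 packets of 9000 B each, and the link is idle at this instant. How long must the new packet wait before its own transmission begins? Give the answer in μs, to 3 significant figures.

74.4 μs

Each queued packet: L/R = 72000/27100000000 = 2.65683 μs.
28 queued → 74.3911 μs.
Queuing delay = 74.4 μs.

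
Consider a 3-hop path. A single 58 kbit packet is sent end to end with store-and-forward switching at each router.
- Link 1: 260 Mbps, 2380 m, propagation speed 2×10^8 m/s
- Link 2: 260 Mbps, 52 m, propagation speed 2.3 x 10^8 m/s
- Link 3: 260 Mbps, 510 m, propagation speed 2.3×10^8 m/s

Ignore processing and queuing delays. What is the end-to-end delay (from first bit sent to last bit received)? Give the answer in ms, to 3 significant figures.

0.684 ms

L = 58000 bits.
Transmission delay per hop = L/R = 58000/260000000 = 0.223077 ms; 3 hops → 0.669231 ms.
Propagation delays (d/s per hop): 0.0119, 0.000226087, 0.00221739 ms; sum = 0.0143435 ms.
End-to-end = 0.684 ms.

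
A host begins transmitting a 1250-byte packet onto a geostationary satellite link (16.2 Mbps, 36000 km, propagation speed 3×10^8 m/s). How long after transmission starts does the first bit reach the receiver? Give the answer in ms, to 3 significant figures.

First bit experiences only propagation delay: d/s = 36000000/300000000 = 120 ms.

120 ms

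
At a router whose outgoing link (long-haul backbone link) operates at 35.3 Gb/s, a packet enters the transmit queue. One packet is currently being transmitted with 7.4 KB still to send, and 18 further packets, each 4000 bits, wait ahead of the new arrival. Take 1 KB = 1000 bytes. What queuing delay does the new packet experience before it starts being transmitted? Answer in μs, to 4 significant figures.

Each queued packet: L/R = 4000/35300000000 = 0.113314 μs.
18 queued → 2.03966 μs.
Plus remaining 59200 bits of current packet: 1.67705 μs.
Queuing delay = 3.717 μs.

3.717 μs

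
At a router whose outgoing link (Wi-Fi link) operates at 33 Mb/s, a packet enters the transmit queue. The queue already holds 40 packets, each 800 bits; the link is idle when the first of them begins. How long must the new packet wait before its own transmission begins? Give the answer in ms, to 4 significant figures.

Each queued packet: L/R = 800/33000000 = 0.0242424 ms.
40 queued → 0.969697 ms.
Queuing delay = 0.9697 ms.

0.9697 ms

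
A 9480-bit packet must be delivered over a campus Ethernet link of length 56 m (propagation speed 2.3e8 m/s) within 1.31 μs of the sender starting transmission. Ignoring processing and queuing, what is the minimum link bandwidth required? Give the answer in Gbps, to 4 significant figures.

Propagation delay = 56 / 2.3e+08 = 0.243478 μs.
Transmission budget = 1.31 − 0.243478 = 1.06652 μs.
R ≥ L / t_tx = 9480 bits / 1.06652e-06 s = 8.889 Gbps.

8.889 Gbps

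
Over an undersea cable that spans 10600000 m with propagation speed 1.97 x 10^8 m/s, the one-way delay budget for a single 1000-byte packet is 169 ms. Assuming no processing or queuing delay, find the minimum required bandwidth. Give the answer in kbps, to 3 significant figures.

L = 8000 bits.
Propagation delay = 10600000 / 197000000 = 53.8071 ms.
Transmission budget = 169 − 53.8071 = 115.193 ms.
R ≥ L / t_tx = 8000 bits / 0.115193 s = 69.4 kbps.

69.4 kbps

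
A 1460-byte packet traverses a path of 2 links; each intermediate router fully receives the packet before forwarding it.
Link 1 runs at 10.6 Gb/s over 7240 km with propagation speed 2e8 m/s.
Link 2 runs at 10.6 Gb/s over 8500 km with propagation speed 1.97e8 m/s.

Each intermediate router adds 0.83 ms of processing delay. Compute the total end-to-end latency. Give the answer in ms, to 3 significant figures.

L = 1460 × 8 = 11680 bits.
Transmission delay per hop = L/R = 11680/10600000000 = 0.00110189 ms; 2 hops → 0.00220377 ms.
Propagation delays (d/s per hop): 36.2, 43.1472 ms; sum = 79.3472 ms.
Processing at 1 router(s): 1 × 0.83 ms = 0.83 ms.
End-to-end = 80.2 ms.

80.2 ms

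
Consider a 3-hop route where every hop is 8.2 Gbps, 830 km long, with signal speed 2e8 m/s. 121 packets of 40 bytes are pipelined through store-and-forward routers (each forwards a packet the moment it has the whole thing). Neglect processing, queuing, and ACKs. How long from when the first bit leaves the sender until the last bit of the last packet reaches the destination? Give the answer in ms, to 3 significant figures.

Per-hop transmission t_tx = L/R = 320/8.2e+09 = 3.90244e-05 ms.
Per-hop propagation t_prop = 830000/200000000 = 4.15 ms.
Pipeline fill: first packet needs 3·t_tx to clear all hops; remaining 120 packets each add one t_tx.
Total = (3+121-1)·t_tx + 3·t_prop = 123·3.90244e-05 + 3·4.15 = 12.5 ms.

12.5 ms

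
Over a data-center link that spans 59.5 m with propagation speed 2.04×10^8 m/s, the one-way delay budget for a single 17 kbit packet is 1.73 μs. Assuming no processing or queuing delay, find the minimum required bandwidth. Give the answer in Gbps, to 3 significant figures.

11.8 Gbps

Propagation delay = 59.5 / 204000000 = 0.291667 μs.
Transmission budget = 1.73 − 0.291667 = 1.43833 μs.
R ≥ L / t_tx = 17000 bits / 1.43833e-06 s = 11.8 Gbps.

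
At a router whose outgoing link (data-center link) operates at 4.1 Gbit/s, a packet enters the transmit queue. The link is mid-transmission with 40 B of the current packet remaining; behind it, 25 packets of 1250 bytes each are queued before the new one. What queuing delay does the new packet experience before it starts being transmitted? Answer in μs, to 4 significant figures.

Each queued packet: L/R = 10000/4.1e+09 = 2.43902 μs.
25 queued → 60.9756 μs.
Plus remaining 320 bits of current packet: 0.0780488 μs.
Queuing delay = 61.05 μs.

61.05 μs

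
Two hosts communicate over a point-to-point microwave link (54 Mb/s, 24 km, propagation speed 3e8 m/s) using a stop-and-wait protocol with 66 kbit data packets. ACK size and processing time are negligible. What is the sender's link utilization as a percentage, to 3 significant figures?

88.4 %

t_tx = L/R = 66000/54000000 = 0.00122222 s.
t_prop = 24000/300000000 = 8e-05 s; RTT = 0.00016 s.
Cycle = t_tx + RTT = 0.00138222 s.
Utilization = t_tx / cycle = 0.00122222/0.00138222 = 88.4 %.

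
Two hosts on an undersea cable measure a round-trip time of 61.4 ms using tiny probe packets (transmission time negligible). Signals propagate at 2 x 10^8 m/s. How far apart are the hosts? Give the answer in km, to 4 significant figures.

6140 km

One-way propagation = RTT/2 = 30.7 ms.
d = s × t = 200000000 × 0.0307 = 6140 km.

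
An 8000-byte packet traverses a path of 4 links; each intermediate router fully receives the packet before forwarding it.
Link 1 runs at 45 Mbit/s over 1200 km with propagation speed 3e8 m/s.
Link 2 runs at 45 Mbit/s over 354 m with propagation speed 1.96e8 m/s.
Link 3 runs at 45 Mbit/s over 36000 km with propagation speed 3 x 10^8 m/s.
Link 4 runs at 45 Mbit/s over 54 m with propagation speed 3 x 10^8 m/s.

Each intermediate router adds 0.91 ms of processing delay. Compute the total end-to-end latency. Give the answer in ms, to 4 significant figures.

L = 8000 × 8 = 64000 bits.
Transmission delay per hop = L/R = 64000/45000000 = 1.42222 ms; 4 hops → 5.68889 ms.
Propagation delays (d/s per hop): 4, 0.00180612, 120, 0.00018 ms; sum = 124.002 ms.
Processing at 3 router(s): 3 × 0.91 ms = 2.73 ms.
End-to-end = 132.4 ms.

132.4 ms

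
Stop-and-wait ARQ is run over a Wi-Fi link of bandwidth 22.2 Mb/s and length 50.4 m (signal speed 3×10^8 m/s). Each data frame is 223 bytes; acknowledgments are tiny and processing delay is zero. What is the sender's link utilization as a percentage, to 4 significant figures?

t_tx = L/R = 1784/22200000 = 8.03604e-05 s.
t_prop = 50.4/300000000 = 1.68e-07 s; RTT = 3.36e-07 s.
Cycle = t_tx + RTT = 8.06964e-05 s.
Utilization = t_tx / cycle = 8.03604e-05/8.06964e-05 = 99.58 %.

99.58 %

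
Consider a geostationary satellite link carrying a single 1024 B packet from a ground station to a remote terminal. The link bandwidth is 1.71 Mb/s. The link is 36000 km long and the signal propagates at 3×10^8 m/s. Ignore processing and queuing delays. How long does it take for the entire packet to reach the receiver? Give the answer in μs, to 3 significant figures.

L = 1024 × 8 = 8192 bits.
Transmission delay = L/R = 8192 / 1710000 = 4790.64 μs.
Propagation delay = d/s = 36000000 m / 300000000 m/s = 120000 μs.
Total = 125000 μs.

125000 μs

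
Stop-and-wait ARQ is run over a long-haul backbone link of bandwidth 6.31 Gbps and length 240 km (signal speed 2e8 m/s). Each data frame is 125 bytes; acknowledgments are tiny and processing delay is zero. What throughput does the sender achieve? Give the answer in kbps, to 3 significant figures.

417 kbps

t_tx = L/R = 1000/6310000000 = 1.58479e-07 s.
t_prop = 240000/200000000 = 0.0012 s; RTT = 0.0024 s.
Cycle = t_tx + RTT = 0.00240016 s.
Throughput = L / cycle = 1000 / 0.00240016 = 417 kbps.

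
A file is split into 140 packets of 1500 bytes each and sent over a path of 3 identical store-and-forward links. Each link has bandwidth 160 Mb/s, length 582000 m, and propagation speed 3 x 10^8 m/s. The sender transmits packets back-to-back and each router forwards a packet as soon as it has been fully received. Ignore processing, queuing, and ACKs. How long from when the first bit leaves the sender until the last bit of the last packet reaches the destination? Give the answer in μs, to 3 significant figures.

16500 μs

Per-hop transmission t_tx = L/R = 12000/160000000 = 75 μs.
Per-hop propagation t_prop = 582000/300000000 = 1940 μs.
Pipeline fill: first packet needs 3·t_tx to clear all hops; remaining 139 packets each add one t_tx.
Total = (3+140-1)·t_tx + 3·t_prop = 142·75 + 3·1940 = 16500 μs.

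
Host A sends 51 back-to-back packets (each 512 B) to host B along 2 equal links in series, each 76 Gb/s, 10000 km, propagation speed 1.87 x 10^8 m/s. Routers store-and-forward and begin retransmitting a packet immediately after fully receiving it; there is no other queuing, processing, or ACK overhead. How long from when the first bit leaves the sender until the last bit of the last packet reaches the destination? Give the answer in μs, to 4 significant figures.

Per-hop transmission t_tx = L/R = 4096/76000000000 = 0.0538947 μs.
Per-hop propagation t_prop = 10000000/187000000 = 53475.9 μs.
Pipeline fill: first packet needs 2·t_tx to clear all hops; remaining 50 packets each add one t_tx.
Total = (2+51-1)·t_tx + 2·t_prop = 52·0.0538947 + 2·53475.9 = 107000 μs.

107000 μs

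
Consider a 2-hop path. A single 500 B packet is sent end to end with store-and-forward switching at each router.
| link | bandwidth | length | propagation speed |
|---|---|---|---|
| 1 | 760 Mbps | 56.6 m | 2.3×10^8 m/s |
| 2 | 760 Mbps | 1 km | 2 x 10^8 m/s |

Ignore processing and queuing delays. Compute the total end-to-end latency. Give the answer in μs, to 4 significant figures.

L = 500 × 8 = 4000 bits.
Transmission delay per hop = L/R = 4000/760000000 = 5.26316 μs; 2 hops → 10.5263 μs.
Propagation delays (d/s per hop): 0.246087, 5 μs; sum = 5.24609 μs.
End-to-end = 15.77 μs.

15.77 μs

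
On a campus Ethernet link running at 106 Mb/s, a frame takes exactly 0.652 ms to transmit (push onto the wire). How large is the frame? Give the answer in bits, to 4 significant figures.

69110 bits

L = R × t_tx = 106000000 b/s × 0.000652 s = 69112 bits.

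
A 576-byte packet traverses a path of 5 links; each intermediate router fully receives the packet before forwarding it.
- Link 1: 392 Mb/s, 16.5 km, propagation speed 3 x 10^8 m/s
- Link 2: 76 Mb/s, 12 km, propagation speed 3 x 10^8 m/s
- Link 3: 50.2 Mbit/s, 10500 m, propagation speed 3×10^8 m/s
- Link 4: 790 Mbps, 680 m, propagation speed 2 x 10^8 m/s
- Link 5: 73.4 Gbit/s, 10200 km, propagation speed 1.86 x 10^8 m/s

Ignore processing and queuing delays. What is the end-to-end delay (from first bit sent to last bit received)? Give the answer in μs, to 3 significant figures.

L = 576 × 8 = 4608 bits.
Transmission delays (L/R per hop): 11.7551, 60.6316, 91.7928, 5.83291, 0.0627793 μs; sum = 170.075 μs.
Propagation delays (d/s per hop): 55, 40, 35, 3.4, 54838.7 μs; sum = 54972.1 μs.
End-to-end = 55100 μs.

55100 μs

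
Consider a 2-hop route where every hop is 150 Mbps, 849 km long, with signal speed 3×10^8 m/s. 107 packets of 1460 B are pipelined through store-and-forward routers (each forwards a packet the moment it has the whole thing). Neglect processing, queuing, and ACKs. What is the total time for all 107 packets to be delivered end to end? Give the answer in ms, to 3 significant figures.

14.1 ms

Per-hop transmission t_tx = L/R = 11680/150000000 = 0.0778667 ms.
Per-hop propagation t_prop = 849000/300000000 = 2.83 ms.
Pipeline fill: first packet needs 2·t_tx to clear all hops; remaining 106 packets each add one t_tx.
Total = (2+107-1)·t_tx + 2·t_prop = 108·0.0778667 + 2·2.83 = 14.1 ms.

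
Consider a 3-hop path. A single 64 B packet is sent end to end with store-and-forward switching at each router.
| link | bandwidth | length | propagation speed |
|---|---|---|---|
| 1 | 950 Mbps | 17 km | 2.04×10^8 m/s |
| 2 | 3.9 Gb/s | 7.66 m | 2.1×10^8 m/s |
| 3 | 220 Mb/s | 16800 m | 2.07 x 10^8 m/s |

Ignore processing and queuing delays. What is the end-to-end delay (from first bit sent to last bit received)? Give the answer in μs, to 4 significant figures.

167.5 μs

L = 64 × 8 = 512 bits.
Transmission delays (L/R per hop): 0.538947, 0.131282, 2.32727 μs; sum = 2.9975 μs.
Propagation delays (d/s per hop): 83.3333, 0.0364762, 81.1594 μs; sum = 164.529 μs.
End-to-end = 167.5 μs.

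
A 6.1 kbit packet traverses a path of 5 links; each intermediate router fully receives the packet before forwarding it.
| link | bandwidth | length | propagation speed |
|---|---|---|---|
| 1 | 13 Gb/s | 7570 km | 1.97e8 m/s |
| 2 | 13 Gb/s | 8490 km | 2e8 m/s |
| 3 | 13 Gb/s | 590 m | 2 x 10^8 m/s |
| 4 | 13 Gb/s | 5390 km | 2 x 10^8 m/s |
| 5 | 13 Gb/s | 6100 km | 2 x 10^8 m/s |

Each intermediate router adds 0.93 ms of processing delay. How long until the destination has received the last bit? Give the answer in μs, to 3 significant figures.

142000 μs

L = 6100 bits.
Transmission delay per hop = L/R = 6100/13000000000 = 0.469231 μs; 5 hops → 2.34615 μs.
Propagation delays (d/s per hop): 38426.4, 42450, 2.95, 26950, 30500 μs; sum = 138329 μs.
Processing at 4 router(s): 4 × 0.93 ms = 3720 μs.
End-to-end = 142000 μs.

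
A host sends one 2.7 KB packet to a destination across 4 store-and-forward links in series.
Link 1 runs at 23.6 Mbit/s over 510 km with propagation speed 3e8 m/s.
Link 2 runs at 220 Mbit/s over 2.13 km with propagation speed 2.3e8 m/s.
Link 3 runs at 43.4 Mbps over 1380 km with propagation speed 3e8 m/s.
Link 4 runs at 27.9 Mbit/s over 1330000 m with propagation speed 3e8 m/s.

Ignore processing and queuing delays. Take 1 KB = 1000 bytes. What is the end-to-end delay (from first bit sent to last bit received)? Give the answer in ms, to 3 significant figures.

L = 21600 bits.
Transmission delays (L/R per hop): 0.915254, 0.0981818, 0.497696, 0.774194 ms; sum = 2.28533 ms.
Propagation delays (d/s per hop): 1.7, 0.00926087, 4.6, 4.43333 ms; sum = 10.7426 ms.
End-to-end = 13.0 ms.

13.0 ms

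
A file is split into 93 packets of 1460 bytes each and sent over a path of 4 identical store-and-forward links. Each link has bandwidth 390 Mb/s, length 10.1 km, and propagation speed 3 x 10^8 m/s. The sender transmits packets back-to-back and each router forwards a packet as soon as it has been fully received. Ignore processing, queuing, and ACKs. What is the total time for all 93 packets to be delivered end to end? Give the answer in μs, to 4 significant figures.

3010 μs

Per-hop transmission t_tx = L/R = 11680/390000000 = 29.9487 μs.
Per-hop propagation t_prop = 10100/300000000 = 33.6667 μs.
Pipeline fill: first packet needs 4·t_tx to clear all hops; remaining 92 packets each add one t_tx.
Total = (4+93-1)·t_tx + 4·t_prop = 96·29.9487 + 4·33.6667 = 3010 μs.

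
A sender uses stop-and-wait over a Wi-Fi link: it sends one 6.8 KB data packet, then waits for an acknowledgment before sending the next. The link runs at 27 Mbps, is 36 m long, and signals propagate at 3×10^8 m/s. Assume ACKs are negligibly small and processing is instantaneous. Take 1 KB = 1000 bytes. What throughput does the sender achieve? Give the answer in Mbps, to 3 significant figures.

t_tx = L/R = 54400/27000000 = 0.00201481 s.
t_prop = 36/300000000 = 1.2e-07 s; RTT = 2.4e-07 s.
Cycle = t_tx + RTT = 0.00201505 s.
Throughput = L / cycle = 54400 / 0.00201505 = 27.0 Mbps.

27.0 Mbps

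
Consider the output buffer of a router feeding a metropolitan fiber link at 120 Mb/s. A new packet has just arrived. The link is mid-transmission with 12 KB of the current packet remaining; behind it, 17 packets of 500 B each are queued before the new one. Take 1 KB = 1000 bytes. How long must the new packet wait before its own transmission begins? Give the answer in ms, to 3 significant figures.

Each queued packet: L/R = 4000/120000000 = 0.0333333 ms.
17 queued → 0.566667 ms.
Plus remaining 96000 bits of current packet: 0.8 ms.
Queuing delay = 1.37 ms.

1.37 ms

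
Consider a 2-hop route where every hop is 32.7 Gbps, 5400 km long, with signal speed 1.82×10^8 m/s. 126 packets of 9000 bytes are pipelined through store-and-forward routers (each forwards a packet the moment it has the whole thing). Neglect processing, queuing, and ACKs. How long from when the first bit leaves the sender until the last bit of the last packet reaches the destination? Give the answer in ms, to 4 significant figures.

Per-hop transmission t_tx = L/R = 72000/3.27e+10 = 0.00220183 ms.
Per-hop propagation t_prop = 5400000/182000000 = 29.6703 ms.
Pipeline fill: first packet needs 2·t_tx to clear all hops; remaining 125 packets each add one t_tx.
Total = (2+126-1)·t_tx + 2·t_prop = 127·0.00220183 + 2·29.6703 = 59.62 ms.

59.62 ms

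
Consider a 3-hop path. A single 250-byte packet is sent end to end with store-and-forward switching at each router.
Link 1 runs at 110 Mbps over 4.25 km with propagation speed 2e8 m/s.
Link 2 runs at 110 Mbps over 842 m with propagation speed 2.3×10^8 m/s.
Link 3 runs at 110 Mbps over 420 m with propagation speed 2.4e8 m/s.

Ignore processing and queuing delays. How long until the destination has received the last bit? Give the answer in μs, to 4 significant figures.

81.21 μs

L = 250 × 8 = 2000 bits.
Transmission delay per hop = L/R = 2000/110000000 = 18.1818 μs; 3 hops → 54.5455 μs.
Propagation delays (d/s per hop): 21.25, 3.66087, 1.75 μs; sum = 26.6609 μs.
End-to-end = 81.21 μs.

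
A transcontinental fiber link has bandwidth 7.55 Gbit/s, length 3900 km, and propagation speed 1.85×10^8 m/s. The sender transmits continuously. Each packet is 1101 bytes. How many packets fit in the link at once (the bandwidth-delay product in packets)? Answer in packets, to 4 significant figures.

18070 packets

Propagation delay = 3900000 / 185000000 = 0.0210811 s.
BDP = R × t_prop = 7550000000 × 0.0210811 = 159162000 bits.
In packets of 8808 bits: 18070 packets.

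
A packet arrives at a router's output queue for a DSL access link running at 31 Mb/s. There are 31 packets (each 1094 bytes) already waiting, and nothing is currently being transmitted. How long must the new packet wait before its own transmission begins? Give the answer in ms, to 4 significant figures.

8.752 ms

Each queued packet: L/R = 8752/31000000 = 0.282323 ms.
31 queued → 8.752 ms.
Queuing delay = 8.752 ms.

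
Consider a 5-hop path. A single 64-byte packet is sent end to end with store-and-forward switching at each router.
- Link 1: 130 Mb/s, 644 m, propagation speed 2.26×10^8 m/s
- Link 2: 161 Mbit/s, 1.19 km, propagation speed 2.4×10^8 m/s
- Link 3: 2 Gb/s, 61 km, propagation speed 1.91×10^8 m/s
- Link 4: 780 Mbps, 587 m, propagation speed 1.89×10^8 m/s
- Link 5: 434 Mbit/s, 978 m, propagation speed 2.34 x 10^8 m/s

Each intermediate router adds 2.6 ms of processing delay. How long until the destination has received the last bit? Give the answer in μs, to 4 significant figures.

10740 μs

L = 64 × 8 = 512 bits.
Transmission delays (L/R per hop): 3.93846, 3.18012, 0.256, 0.65641, 1.17972 μs; sum = 9.21072 μs.
Propagation delays (d/s per hop): 2.84956, 4.95833, 319.372, 3.10582, 4.17949 μs; sum = 334.465 μs.
Processing at 4 router(s): 4 × 2.6 ms = 10400 μs.
End-to-end = 10740 μs.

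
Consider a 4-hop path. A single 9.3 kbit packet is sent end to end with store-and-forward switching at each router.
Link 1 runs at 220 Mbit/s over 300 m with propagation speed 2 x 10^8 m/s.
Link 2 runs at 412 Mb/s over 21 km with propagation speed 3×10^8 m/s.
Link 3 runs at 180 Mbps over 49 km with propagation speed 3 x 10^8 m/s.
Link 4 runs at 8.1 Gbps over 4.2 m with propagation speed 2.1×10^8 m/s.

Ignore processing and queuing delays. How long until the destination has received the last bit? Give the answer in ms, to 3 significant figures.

0.353 ms

L = 9300 bits.
Transmission delays (L/R per hop): 0.0422727, 0.0225728, 0.0516667, 0.00114815 ms; sum = 0.11766 ms.
Propagation delays (d/s per hop): 0.0015, 0.07, 0.163333, 2e-05 ms; sum = 0.234853 ms.
End-to-end = 0.353 ms.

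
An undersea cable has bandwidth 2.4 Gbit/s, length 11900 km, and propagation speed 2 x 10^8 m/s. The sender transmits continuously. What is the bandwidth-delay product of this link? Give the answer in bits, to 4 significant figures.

142800000 bits

Propagation delay = 11900000 / 200000000 = 0.0595 s.
BDP = R × t_prop = 2400000000 × 0.0595 = 142800000 bits.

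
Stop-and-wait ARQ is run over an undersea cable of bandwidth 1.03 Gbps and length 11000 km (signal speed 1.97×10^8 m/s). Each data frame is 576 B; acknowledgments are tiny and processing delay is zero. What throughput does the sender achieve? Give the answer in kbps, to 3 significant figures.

t_tx = L/R = 4608/1030000000 = 4.47379e-06 s.
t_prop = 11000000/197000000 = 0.0558376 s; RTT = 0.111675 s.
Cycle = t_tx + RTT = 0.11168 s.
Throughput = L / cycle = 4608 / 0.11168 = 41.3 kbps.

41.3 kbps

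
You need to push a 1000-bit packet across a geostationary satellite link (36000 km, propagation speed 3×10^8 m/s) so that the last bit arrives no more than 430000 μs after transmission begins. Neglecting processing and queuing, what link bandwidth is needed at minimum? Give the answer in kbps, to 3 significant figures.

Propagation delay = 36000000 / 300000000 = 120000 μs.
Transmission budget = 430000 − 120000 = 310000 μs.
R ≥ L / t_tx = 1000 bits / 0.31 s = 3.23 kbps.

3.23 kbps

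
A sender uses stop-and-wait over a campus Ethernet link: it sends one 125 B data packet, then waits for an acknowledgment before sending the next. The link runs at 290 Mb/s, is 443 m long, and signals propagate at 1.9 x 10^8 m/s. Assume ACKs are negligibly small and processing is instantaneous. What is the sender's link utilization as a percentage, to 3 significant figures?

42.5 %

t_tx = L/R = 1000/290000000 = 3.44828e-06 s.
t_prop = 443/190000000 = 2.33158e-06 s; RTT = 4.66316e-06 s.
Cycle = t_tx + RTT = 8.11143e-06 s.
Utilization = t_tx / cycle = 3.44828e-06/8.11143e-06 = 42.5 %.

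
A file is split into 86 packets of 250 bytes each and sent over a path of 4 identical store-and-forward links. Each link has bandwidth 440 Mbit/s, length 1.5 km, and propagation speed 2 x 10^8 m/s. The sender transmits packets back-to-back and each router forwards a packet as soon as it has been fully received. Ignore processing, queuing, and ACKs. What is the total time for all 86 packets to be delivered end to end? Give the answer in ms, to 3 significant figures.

0.435 ms

Per-hop transmission t_tx = L/R = 2000/440000000 = 0.00454545 ms.
Per-hop propagation t_prop = 1500/200000000 = 0.0075 ms.
Pipeline fill: first packet needs 4·t_tx to clear all hops; remaining 85 packets each add one t_tx.
Total = (4+86-1)·t_tx + 4·t_prop = 89·0.00454545 + 4·0.0075 = 0.435 ms.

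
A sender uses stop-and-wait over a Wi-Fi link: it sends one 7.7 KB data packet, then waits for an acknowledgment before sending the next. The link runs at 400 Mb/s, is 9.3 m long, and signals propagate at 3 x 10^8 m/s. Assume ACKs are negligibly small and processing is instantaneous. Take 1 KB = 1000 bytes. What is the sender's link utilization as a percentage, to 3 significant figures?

100 %

t_tx = L/R = 61600/400000000 = 0.000154 s.
t_prop = 9.3/300000000 = 3.1e-08 s; RTT = 6.2e-08 s.
Cycle = t_tx + RTT = 0.000154062 s.
Utilization = t_tx / cycle = 0.000154/0.000154062 = 100 %.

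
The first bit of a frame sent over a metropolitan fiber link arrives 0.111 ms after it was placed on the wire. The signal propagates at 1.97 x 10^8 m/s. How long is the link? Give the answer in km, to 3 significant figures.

d = s × t_prop = 197000000 × 0.000111 = 21.9 km.

21.9 km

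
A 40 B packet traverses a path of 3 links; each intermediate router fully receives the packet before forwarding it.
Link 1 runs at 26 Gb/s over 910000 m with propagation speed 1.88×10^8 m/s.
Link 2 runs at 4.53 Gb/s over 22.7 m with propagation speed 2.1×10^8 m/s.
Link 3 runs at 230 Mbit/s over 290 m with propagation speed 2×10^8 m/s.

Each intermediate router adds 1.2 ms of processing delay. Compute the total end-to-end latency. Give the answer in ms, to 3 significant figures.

L = 40 × 8 = 320 bits.
Transmission delays (L/R per hop): 1.23077e-05, 7.06402e-05, 0.0013913 ms; sum = 0.00147425 ms.
Propagation delays (d/s per hop): 4.84043, 0.000108095, 0.00145 ms; sum = 4.84198 ms.
Processing at 2 router(s): 2 × 1.2 ms = 2.4 ms.
End-to-end = 7.24 ms.

7.24 ms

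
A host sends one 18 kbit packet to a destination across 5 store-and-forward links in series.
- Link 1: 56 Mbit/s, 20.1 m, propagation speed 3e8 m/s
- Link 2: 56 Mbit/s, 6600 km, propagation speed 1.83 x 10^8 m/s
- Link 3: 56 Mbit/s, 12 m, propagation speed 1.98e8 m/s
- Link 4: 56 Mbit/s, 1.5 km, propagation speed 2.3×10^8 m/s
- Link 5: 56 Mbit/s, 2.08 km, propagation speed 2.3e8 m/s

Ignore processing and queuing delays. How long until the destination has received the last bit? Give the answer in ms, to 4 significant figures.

37.69 ms

L = 18000 bits.
Transmission delay per hop = L/R = 18000/56000000 = 0.321429 ms; 5 hops → 1.60714 ms.
Propagation delays (d/s per hop): 6.7e-05, 36.0656, 6.06061e-05, 0.00652174, 0.00904348 ms; sum = 36.0813 ms.
End-to-end = 37.69 ms.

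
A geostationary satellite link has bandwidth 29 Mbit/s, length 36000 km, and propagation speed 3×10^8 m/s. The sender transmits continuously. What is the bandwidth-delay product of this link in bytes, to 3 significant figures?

435000 bytes

Propagation delay = 36000000 / 300000000 = 0.12 s.
BDP = R × t_prop = 29000000 × 0.12 = 3480000 bits.
In bytes: 3480000/8 = 435000 bytes.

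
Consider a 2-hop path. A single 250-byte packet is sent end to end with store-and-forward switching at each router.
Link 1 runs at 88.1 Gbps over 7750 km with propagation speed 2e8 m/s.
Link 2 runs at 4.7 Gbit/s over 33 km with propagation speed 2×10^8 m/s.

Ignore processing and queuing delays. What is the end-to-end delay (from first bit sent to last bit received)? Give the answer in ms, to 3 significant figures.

L = 250 × 8 = 2000 bits.
Transmission delays (L/R per hop): 2.27015e-05, 0.000425532 ms; sum = 0.000448233 ms.
Propagation delays (d/s per hop): 38.75, 0.165 ms; sum = 38.915 ms.
End-to-end = 38.9 ms.

38.9 ms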